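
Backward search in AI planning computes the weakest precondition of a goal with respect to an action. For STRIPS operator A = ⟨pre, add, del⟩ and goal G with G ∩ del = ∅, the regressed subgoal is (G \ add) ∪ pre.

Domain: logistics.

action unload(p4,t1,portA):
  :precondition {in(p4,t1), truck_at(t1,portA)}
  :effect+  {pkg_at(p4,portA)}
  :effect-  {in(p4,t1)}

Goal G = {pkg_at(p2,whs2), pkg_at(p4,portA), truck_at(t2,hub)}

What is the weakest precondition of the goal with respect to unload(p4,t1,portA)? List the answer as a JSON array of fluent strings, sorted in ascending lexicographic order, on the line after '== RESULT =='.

Compute (G \ add) ∪ pre:
  G ∩ del = {}  (empty — regression defined)
  G \ add = {pkg_at(p2,whs2), pkg_at(p4,portA), truck_at(t2,hub)} \ {pkg_at(p4,portA)} = {pkg_at(p2,whs2), truck_at(t2,hub)}
  ∪ pre   = {pkg_at(p2,whs2), truck_at(t2,hub)} ∪ {in(p4,t1), truck_at(t1,portA)}
          = {in(p4,t1), pkg_at(p2,whs2), truck_at(t1,portA), truck_at(t2,hub)}

== RESULT ==
["in(p4,t1)", "pkg_at(p2,whs2)", "truck_at(t1,portA)", "truck_at(t2,hub)"]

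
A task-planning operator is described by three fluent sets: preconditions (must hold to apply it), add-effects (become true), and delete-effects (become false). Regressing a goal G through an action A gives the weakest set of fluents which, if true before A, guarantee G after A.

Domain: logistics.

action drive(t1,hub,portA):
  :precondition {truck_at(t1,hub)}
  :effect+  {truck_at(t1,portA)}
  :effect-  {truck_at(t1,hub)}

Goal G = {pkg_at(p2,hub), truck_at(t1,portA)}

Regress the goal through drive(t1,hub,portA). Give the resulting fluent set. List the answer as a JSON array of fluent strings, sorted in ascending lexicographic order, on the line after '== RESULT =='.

Compute (G \ add) ∪ pre:
  G ∩ del = {}  (empty — regression defined)
  G \ add = {pkg_at(p2,hub), truck_at(t1,portA)} \ {truck_at(t1,portA)} = {pkg_at(p2,hub)}
  ∪ pre   = {pkg_at(p2,hub)} ∪ {truck_at(t1,hub)}
          = {pkg_at(p2,hub), truck_at(t1,hub)}

== RESULT ==
["pkg_at(p2,hub)", "truck_at(t1,hub)"]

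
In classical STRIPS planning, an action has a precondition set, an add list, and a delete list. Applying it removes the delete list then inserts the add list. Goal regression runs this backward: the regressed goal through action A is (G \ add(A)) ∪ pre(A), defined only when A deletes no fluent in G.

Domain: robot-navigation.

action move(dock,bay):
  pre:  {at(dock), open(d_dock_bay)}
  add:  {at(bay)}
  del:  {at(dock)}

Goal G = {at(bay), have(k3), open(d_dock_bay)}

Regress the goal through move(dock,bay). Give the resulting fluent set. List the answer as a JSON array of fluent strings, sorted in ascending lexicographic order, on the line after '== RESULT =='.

Regress:
  G ∩ del = {}  (empty — regression defined)
  G \ add = {at(bay), have(k3), open(d_dock_bay)} \ {at(bay)} = {have(k3), open(d_dock_bay)}
  ∪ pre   = {have(k3), open(d_dock_bay)} ∪ {at(dock), open(d_dock_bay)}
          = {at(dock), have(k3), open(d_dock_bay)}

== RESULT ==
["at(dock)", "have(k3)", "open(d_dock_bay)"]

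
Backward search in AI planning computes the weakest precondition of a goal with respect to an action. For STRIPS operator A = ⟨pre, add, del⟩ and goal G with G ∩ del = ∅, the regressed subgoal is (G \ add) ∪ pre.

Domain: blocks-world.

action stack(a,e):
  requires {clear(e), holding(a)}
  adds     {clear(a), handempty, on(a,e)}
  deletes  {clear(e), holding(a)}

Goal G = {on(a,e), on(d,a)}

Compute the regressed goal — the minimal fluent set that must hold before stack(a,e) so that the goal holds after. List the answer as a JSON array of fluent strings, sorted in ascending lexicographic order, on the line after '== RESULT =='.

Compute (G \ add) ∪ pre:
  G ∩ del = {}  (empty — regression defined)
  G \ add = {on(a,e), on(d,a)} \ {clear(a), handempty, on(a,e)} = {on(d,a)}
  ∪ pre   = {on(d,a)} ∪ {clear(e), holding(a)}
          = {clear(e), holding(a), on(d,a)}

== RESULT ==
["clear(e)", "holding(a)", "on(d,a)"]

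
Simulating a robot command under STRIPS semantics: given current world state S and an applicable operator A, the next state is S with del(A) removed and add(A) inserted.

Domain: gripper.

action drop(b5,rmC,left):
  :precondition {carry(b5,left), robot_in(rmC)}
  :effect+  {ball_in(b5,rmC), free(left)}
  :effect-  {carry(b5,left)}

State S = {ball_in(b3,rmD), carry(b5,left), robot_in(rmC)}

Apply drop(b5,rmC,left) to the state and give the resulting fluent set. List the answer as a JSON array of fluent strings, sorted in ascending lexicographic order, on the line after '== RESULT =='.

Compute (S \ del) ∪ add:
  pre ⊆ S: {carry(b5,left), robot_in(rmC)} ⊆ S  — applicable
  S \ del = {ball_in(b3,rmD), robot_in(rmC)}
  ∪ add   = {ball_in(b3,rmD), ball_in(b5,rmC), free(left), robot_in(rmC)}

== RESULT ==
["ball_in(b3,rmD)", "ball_in(b5,rmC)", "free(left)", "robot_in(rmC)"]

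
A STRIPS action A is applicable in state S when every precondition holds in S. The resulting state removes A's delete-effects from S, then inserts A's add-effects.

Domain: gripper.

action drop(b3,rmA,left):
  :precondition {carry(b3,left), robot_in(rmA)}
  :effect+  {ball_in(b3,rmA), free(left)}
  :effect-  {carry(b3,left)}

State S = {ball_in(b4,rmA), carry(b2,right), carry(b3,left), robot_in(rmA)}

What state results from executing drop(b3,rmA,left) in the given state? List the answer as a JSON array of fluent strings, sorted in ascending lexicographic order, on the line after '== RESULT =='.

Progress:
  pre ⊆ S: {carry(b3,left), robot_in(rmA)} ⊆ S  — applicable
  S \ del = {ball_in(b4,rmA), carry(b2,right), robot_in(rmA)}
  ∪ add   = {ball_in(b3,rmA), ball_in(b4,rmA), carry(b2,right), free(left), robot_in(rmA)}

== RESULT ==
["ball_in(b3,rmA)", "ball_in(b4,rmA)", "carry(b2,right)", "free(left)", "robot_in(rmA)"]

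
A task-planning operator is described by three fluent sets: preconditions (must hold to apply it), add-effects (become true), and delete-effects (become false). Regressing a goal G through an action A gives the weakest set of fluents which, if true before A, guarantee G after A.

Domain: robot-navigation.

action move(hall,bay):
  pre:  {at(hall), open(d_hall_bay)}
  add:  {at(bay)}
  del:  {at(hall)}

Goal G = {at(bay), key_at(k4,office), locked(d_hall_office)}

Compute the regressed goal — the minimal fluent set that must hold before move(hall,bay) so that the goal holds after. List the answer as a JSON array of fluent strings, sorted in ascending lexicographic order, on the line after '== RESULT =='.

Compute (G \ add) ∪ pre:
  G ∩ del = {}  (empty — regression defined)
  G \ add = {at(bay), key_at(k4,office), locked(d_hall_office)} \ {at(bay)} = {key_at(k4,office), locked(d_hall_office)}
  ∪ pre   = {key_at(k4,office), locked(d_hall_office)} ∪ {at(hall), open(d_hall_bay)}
          = {at(hall), key_at(k4,office), locked(d_hall_office), open(d_hall_bay)}

== RESULT ==
["at(hall)", "key_at(k4,office)", "locked(d_hall_office)", "open(d_hall_bay)"]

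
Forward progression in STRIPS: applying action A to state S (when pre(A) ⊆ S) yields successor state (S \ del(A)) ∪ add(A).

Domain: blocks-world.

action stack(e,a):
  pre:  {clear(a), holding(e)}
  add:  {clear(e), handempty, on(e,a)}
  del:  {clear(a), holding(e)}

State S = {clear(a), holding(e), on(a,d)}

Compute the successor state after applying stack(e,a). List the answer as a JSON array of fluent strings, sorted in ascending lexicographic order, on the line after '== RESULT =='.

Compute (S \ del) ∪ add:
  pre ⊆ S: {clear(a), holding(e)} ⊆ S  — applicable
  S \ del = {on(a,d)}
  ∪ add   = {clear(e), handempty, on(a,d), on(e,a)}

== RESULT ==
["clear(e)", "handempty", "on(a,d)", "on(e,a)"]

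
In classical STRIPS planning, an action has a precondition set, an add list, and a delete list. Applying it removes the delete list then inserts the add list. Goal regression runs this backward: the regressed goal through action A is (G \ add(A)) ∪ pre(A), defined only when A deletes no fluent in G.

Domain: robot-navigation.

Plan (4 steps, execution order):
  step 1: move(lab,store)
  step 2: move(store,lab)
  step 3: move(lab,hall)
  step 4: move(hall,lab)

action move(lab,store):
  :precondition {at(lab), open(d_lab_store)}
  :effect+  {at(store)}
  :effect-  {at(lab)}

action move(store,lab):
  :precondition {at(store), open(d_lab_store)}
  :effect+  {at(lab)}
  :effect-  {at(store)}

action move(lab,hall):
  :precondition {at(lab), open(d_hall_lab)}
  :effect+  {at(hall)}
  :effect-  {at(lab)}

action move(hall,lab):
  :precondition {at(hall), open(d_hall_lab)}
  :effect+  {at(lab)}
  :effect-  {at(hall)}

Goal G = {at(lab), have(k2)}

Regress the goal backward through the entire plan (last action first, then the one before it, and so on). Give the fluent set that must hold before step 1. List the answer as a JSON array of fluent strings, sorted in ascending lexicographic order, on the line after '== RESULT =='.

Regress step by step:
  through step 4 (move(hall,lab)): drop {at(lab)}, keep {have(k2)}, require {at(hall), open(d_hall_lab)}
    → {at(hall), have(k2), open(d_hall_lab)}
  through step 3 (move(lab,hall)): drop {at(hall)}, keep {have(k2), open(d_hall_lab)}, require {at(lab), open(d_hall_lab)}
    → {at(lab), have(k2), open(d_hall_lab)}
  through step 2 (move(store,lab)): drop {at(lab)}, keep {have(k2), open(d_hall_lab)}, require {at(store), open(d_lab_store)}
    → {at(store), have(k2), open(d_hall_lab), open(d_lab_store)}
  through step 1 (move(lab,store)): drop {at(store)}, keep {have(k2), open(d_hall_lab), open(d_lab_store)}, require {at(lab), open(d_lab_store)}
    → {at(lab), have(k2), open(d_hall_lab), open(d_lab_store)}

== RESULT ==
["at(lab)", "have(k2)", "open(d_hall_lab)", "open(d_lab_store)"]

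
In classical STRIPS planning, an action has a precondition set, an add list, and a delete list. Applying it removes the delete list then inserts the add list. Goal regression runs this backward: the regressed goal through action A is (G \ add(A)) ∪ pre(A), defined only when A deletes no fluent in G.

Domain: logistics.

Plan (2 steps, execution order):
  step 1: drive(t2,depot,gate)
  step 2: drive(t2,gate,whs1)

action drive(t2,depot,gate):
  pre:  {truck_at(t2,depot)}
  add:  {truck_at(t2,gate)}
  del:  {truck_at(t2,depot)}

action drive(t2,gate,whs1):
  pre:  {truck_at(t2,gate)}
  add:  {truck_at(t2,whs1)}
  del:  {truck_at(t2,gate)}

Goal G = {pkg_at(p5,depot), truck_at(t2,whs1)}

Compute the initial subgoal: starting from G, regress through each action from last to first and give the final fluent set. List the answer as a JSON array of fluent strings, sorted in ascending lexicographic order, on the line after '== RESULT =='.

Work backward from the goal:
  through step 2 (drive(t2,gate,whs1)): drop {truck_at(t2,whs1)}, keep {pkg_at(p5,depot)}, require {truck_at(t2,gate)}
    → {pkg_at(p5,depot), truck_at(t2,gate)}
  through step 1 (drive(t2,depot,gate)): drop {truck_at(t2,gate)}, keep {pkg_at(p5,depot)}, require {truck_at(t2,depot)}
    → {pkg_at(p5,depot), truck_at(t2,depot)}

== RESULT ==
["pkg_at(p5,depot)", "truck_at(t2,depot)"]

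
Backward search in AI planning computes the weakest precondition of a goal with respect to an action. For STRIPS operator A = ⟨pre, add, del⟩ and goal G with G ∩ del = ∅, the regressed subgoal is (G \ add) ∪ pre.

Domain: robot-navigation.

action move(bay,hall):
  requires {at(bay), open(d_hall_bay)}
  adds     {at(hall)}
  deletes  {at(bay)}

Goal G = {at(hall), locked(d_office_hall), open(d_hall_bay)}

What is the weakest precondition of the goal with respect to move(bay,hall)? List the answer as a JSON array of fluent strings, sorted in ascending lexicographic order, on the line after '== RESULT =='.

Compute (G \ add) ∪ pre:
  G ∩ del = {}  (empty — regression defined)
  G \ add = {at(hall), locked(d_office_hall), open(d_hall_bay)} \ {at(hall)} = {locked(d_office_hall), open(d_hall_bay)}
  ∪ pre   = {locked(d_office_hall), open(d_hall_bay)} ∪ {at(bay), open(d_hall_bay)}
          = {at(bay), locked(d_office_hall), open(d_hall_bay)}

== RESULT ==
["at(bay)", "locked(d_office_hall)", "open(d_hall_bay)"]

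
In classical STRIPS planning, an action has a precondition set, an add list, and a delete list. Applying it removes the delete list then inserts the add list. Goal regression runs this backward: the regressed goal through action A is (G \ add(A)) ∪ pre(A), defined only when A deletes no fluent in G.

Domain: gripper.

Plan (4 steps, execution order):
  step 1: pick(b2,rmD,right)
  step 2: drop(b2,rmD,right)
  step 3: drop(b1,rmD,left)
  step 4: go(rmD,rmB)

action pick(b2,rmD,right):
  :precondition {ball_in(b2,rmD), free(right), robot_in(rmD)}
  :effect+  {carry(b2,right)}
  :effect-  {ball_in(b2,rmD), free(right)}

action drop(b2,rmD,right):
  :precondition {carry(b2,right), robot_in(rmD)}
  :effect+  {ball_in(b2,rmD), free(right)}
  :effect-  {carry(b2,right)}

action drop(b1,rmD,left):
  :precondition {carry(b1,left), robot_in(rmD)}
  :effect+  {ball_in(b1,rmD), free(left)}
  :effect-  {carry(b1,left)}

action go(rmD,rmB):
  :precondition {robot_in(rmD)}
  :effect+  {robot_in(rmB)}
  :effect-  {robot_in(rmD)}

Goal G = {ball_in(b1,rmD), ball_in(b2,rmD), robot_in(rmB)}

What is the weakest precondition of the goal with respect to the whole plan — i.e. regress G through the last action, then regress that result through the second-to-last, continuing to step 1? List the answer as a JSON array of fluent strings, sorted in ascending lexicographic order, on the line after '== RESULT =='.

Work backward from the goal:
  through step 4 (go(rmD,rmB)): drop {robot_in(rmB)}, keep {ball_in(b1,rmD), ball_in(b2,rmD)}, require {robot_in(rmD)}
    → {ball_in(b1,rmD), ball_in(b2,rmD), robot_in(rmD)}
  through step 3 (drop(b1,rmD,left)): drop {ball_in(b1,rmD)}, keep {ball_in(b2,rmD), robot_in(rmD)}, require {carry(b1,left), robot_in(rmD)}
    → {ball_in(b2,rmD), carry(b1,left), robot_in(rmD)}
  through step 2 (drop(b2,rmD,right)): drop {ball_in(b2,rmD)}, keep {carry(b1,left), robot_in(rmD)}, require {carry(b2,right), robot_in(rmD)}
    → {carry(b1,left), carry(b2,right), robot_in(rmD)}
  through step 1 (pick(b2,rmD,right)): drop {carry(b2,right)}, keep {carry(b1,left), robot_in(rmD)}, require {ball_in(b2,rmD), free(right), robot_in(rmD)}
    → {ball_in(b2,rmD), carry(b1,left), free(right), robot_in(rmD)}

== RESULT ==
["ball_in(b2,rmD)", "carry(b1,left)", "free(right)", "robot_in(rmD)"]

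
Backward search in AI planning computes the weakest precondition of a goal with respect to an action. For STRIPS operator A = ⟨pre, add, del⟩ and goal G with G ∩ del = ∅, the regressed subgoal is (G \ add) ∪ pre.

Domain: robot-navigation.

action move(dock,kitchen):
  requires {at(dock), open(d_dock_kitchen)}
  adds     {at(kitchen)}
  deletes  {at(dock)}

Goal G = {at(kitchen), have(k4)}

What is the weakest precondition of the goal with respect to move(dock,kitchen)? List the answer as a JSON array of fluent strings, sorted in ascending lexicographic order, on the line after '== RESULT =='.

Compute (G \ add) ∪ pre:
  G ∩ del = {}  (empty — regression defined)
  G \ add = {at(kitchen), have(k4)} \ {at(kitchen)} = {have(k4)}
  ∪ pre   = {have(k4)} ∪ {at(dock), open(d_dock_kitchen)}
          = {at(dock), have(k4), open(d_dock_kitchen)}

== RESULT ==
["at(dock)", "have(k4)", "open(d_dock_kitchen)"]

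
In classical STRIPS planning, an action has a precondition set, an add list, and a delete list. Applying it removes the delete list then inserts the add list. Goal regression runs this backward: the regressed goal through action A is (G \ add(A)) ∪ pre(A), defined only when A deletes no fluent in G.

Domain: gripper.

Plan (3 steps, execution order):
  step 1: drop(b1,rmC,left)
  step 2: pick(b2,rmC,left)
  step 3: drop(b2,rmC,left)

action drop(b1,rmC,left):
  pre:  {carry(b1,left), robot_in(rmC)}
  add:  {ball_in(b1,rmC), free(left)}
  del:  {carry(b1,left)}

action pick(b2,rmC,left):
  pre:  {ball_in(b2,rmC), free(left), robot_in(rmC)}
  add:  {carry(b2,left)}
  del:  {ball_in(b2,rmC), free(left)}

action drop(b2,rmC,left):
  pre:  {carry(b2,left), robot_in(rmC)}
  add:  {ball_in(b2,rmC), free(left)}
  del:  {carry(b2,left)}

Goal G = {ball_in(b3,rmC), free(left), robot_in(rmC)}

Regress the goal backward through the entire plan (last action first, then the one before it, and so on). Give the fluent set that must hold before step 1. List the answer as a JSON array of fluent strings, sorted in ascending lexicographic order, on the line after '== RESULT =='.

Regress step by step:
  through step 3 (drop(b2,rmC,left)): drop {free(left)}, keep {ball_in(b3,rmC), robot_in(rmC)}, require {carry(b2,left), robot_in(rmC)}
    → {ball_in(b3,rmC), carry(b2,left), robot_in(rmC)}
  through step 2 (pick(b2,rmC,left)): drop {carry(b2,left)}, keep {ball_in(b3,rmC), robot_in(rmC)}, require {ball_in(b2,rmC), free(left), robot_in(rmC)}
    → {ball_in(b2,rmC), ball_in(b3,rmC), free(left), robot_in(rmC)}
  through step 1 (drop(b1,rmC,left)): drop {free(left)}, keep {ball_in(b2,rmC), ball_in(b3,rmC), robot_in(rmC)}, require {carry(b1,left), robot_in(rmC)}
    → {ball_in(b2,rmC), ball_in(b3,rmC), carry(b1,left), robot_in(rmC)}

== RESULT ==
["ball_in(b2,rmC)", "ball_in(b3,rmC)", "carry(b1,left)", "robot_in(rmC)"]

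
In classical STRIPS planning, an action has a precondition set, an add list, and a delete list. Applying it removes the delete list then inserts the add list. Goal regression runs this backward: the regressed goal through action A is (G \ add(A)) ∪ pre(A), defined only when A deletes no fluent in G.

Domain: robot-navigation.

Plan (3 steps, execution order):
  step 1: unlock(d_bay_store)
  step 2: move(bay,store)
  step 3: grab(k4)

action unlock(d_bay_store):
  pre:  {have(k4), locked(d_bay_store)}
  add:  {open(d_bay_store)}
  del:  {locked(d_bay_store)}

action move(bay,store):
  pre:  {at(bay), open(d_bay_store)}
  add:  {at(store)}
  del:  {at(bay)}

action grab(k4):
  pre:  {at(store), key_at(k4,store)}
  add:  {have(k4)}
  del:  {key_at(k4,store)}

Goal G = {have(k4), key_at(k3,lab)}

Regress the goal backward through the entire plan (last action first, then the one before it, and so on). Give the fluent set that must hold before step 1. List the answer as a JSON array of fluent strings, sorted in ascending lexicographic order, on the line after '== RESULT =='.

Work backward from the goal:
  through step 3 (grab(k4)): drop {have(k4)}, keep {key_at(k3,lab)}, require {at(store), key_at(k4,store)}
    → {at(store), key_at(k3,lab), key_at(k4,store)}
  through step 2 (move(bay,store)): drop {at(store)}, keep {key_at(k3,lab), key_at(k4,store)}, require {at(bay), open(d_bay_store)}
    → {at(bay), key_at(k3,lab), key_at(k4,store), open(d_bay_store)}
  through step 1 (unlock(d_bay_store)): drop {open(d_bay_store)}, keep {at(bay), key_at(k3,lab), key_at(k4,store)}, require {have(k4), locked(d_bay_store)}
    → {at(bay), have(k4), key_at(k3,lab), key_at(k4,store), locked(d_bay_store)}

== RESULT ==
["at(bay)", "have(k4)", "key_at(k3,lab)", "key_at(k4,store)", "locked(d_bay_store)"]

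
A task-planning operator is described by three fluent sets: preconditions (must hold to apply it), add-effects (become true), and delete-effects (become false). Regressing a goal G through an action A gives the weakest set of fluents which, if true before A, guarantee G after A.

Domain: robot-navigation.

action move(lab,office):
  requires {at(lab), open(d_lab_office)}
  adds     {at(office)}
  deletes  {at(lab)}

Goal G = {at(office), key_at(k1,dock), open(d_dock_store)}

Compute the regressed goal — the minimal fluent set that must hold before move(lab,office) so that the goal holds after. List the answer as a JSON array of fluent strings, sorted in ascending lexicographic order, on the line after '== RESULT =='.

Compute (G \ add) ∪ pre:
  G ∩ del = {}  (empty — regression defined)
  G \ add = {at(office), key_at(k1,dock), open(d_dock_store)} \ {at(office)} = {key_at(k1,dock), open(d_dock_store)}
  ∪ pre   = {key_at(k1,dock), open(d_dock_store)} ∪ {at(lab), open(d_lab_office)}
          = {at(lab), key_at(k1,dock), open(d_dock_store), open(d_lab_office)}

== RESULT ==
["at(lab)", "key_at(k1,dock)", "open(d_dock_store)", "open(d_lab_office)"]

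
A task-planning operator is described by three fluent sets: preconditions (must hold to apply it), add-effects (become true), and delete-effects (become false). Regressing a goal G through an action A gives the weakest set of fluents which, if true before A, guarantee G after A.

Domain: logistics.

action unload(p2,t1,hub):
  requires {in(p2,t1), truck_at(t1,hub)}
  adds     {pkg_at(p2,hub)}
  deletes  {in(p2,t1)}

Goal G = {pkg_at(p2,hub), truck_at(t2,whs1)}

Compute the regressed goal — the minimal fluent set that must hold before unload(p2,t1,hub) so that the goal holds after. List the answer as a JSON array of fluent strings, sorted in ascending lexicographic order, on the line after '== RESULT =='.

Regress:
  G ∩ del = {}  (empty — regression defined)
  G \ add = {pkg_at(p2,hub), truck_at(t2,whs1)} \ {pkg_at(p2,hub)} = {truck_at(t2,whs1)}
  ∪ pre   = {truck_at(t2,whs1)} ∪ {in(p2,t1), truck_at(t1,hub)}
          = {in(p2,t1), truck_at(t1,hub), truck_at(t2,whs1)}

== RESULT ==
["in(p2,t1)", "truck_at(t1,hub)", "truck_at(t2,whs1)"]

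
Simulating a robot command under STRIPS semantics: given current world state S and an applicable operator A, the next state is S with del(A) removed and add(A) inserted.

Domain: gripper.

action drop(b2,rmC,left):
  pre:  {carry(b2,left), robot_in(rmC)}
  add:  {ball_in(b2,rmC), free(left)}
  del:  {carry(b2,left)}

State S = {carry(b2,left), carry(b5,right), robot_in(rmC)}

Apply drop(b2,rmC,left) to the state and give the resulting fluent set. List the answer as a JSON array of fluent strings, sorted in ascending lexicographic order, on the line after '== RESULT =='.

Progress:
  pre ⊆ S: {carry(b2,left), robot_in(rmC)} ⊆ S  — applicable
  S \ del = {carry(b5,right), robot_in(rmC)}
  ∪ add   = {ball_in(b2,rmC), carry(b5,right), free(left), robot_in(rmC)}

== RESULT ==
["ball_in(b2,rmC)", "carry(b5,right)", "free(left)", "robot_in(rmC)"]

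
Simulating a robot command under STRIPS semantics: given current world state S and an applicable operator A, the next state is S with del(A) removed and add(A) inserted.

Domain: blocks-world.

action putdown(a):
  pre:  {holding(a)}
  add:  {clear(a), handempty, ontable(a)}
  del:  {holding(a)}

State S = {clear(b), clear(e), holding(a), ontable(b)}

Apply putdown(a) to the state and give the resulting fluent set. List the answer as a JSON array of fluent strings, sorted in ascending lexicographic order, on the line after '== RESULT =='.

Compute (S \ del) ∪ add:
  pre ⊆ S: {holding(a)} ⊆ S  — applicable
  S \ del = {clear(b), clear(e), ontable(b)}
  ∪ add   = {clear(a), clear(b), clear(e), handempty, ontable(a), ontable(b)}

== RESULT ==
["clear(a)", "clear(b)", "clear(e)", "handempty", "ontable(a)", "ontable(b)"]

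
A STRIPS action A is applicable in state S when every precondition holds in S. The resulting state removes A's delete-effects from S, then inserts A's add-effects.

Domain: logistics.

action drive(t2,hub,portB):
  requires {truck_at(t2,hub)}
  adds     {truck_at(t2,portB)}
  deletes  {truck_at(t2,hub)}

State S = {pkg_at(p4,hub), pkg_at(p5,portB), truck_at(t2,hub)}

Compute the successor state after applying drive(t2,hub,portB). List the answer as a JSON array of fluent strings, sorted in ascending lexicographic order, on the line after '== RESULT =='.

Compute (S \ del) ∪ add:
  pre ⊆ S: {truck_at(t2,hub)} ⊆ S  — applicable
  S \ del = {pkg_at(p4,hub), pkg_at(p5,portB)}
  ∪ add   = {pkg_at(p4,hub), pkg_at(p5,portB), truck_at(t2,portB)}

== RESULT ==
["pkg_at(p4,hub)", "pkg_at(p5,portB)", "truck_at(t2,portB)"]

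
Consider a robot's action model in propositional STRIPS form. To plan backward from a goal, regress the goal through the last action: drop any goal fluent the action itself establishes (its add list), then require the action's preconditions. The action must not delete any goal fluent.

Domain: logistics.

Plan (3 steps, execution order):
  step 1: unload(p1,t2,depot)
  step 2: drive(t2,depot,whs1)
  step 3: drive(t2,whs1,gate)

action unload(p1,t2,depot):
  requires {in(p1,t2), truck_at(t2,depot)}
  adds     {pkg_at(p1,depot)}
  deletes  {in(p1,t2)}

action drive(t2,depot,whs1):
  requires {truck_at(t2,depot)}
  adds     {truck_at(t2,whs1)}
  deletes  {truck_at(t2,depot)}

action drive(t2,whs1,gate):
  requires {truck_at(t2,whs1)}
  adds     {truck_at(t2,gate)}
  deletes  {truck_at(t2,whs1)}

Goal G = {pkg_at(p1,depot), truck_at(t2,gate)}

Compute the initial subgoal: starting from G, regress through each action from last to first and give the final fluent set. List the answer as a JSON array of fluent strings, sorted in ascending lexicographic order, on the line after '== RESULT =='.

Regress step by step:
  through step 3 (drive(t2,whs1,gate)): drop {truck_at(t2,gate)}, keep {pkg_at(p1,depot)}, require {truck_at(t2,whs1)}
    → {pkg_at(p1,depot), truck_at(t2,whs1)}
  through step 2 (drive(t2,depot,whs1)): drop {truck_at(t2,whs1)}, keep {pkg_at(p1,depot)}, require {truck_at(t2,depot)}
    → {pkg_at(p1,depot), truck_at(t2,depot)}
  through step 1 (unload(p1,t2,depot)): drop {pkg_at(p1,depot)}, keep {truck_at(t2,depot)}, require {in(p1,t2), truck_at(t2,depot)}
    → {in(p1,t2), truck_at(t2,depot)}

== RESULT ==
["in(p1,t2)", "truck_at(t2,depot)"]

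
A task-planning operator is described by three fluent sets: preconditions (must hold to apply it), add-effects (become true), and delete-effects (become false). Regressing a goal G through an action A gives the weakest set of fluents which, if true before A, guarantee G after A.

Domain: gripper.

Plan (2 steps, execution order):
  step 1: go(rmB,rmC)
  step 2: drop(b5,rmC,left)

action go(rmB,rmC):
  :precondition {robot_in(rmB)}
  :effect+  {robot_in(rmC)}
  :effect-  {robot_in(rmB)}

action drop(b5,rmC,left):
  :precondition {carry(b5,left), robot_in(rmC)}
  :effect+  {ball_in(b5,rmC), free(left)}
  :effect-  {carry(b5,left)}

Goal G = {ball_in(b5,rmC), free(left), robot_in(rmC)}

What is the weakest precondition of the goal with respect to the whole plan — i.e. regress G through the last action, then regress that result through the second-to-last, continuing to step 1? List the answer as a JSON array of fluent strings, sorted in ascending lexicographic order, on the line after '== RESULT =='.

Work backward from the goal:
  through step 2 (drop(b5,rmC,left)): drop {ball_in(b5,rmC), free(left)}, keep {robot_in(rmC)}, require {carry(b5,left), robot_in(rmC)}
    → {carry(b5,left), robot_in(rmC)}
  through step 1 (go(rmB,rmC)): drop {robot_in(rmC)}, keep {carry(b5,left)}, require {robot_in(rmB)}
    → {carry(b5,left), robot_in(rmB)}

== RESULT ==
["carry(b5,left)", "robot_in(rmB)"]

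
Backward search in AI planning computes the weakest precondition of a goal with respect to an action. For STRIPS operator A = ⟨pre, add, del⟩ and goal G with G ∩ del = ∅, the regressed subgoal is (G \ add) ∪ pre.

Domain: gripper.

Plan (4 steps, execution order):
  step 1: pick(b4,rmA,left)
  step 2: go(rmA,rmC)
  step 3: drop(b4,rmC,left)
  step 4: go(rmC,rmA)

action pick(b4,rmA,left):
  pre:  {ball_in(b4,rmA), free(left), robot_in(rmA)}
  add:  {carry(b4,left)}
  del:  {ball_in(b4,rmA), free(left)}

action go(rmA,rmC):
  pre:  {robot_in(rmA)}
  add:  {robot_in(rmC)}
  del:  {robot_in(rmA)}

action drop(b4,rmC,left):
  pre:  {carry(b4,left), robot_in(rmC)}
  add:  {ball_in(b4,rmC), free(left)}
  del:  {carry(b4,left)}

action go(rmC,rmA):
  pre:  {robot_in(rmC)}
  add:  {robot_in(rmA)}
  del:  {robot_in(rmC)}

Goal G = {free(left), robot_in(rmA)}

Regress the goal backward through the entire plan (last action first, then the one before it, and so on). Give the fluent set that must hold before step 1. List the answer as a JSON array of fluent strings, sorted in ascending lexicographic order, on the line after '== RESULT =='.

Work backward from the goal:
  through step 4 (go(rmC,rmA)): drop {robot_in(rmA)}, keep {free(left)}, require {robot_in(rmC)}
    → {free(left), robot_in(rmC)}
  through step 3 (drop(b4,rmC,left)): drop {free(left)}, keep {robot_in(rmC)}, require {carry(b4,left), robot_in(rmC)}
    → {carry(b4,left), robot_in(rmC)}
  through step 2 (go(rmA,rmC)): drop {robot_in(rmC)}, keep {carry(b4,left)}, require {robot_in(rmA)}
    → {carry(b4,left), robot_in(rmA)}
  through step 1 (pick(b4,rmA,left)): drop {carry(b4,left)}, keep {robot_in(rmA)}, require {ball_in(b4,rmA), free(left), robot_in(rmA)}
    → {ball_in(b4,rmA), free(left), robot_in(rmA)}

== RESULT ==
["ball_in(b4,rmA)", "free(left)", "robot_in(rmA)"]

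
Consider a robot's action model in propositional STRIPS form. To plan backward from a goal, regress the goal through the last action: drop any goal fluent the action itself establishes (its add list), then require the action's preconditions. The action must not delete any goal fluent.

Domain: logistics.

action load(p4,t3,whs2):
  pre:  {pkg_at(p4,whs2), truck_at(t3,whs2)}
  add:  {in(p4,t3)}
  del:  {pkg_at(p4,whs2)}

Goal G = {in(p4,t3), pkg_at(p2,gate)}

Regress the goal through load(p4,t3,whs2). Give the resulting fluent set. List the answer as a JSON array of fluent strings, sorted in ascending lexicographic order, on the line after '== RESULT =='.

Regress:
  G ∩ del = {}  (empty — regression defined)
  G \ add = {in(p4,t3), pkg_at(p2,gate)} \ {in(p4,t3)} = {pkg_at(p2,gate)}
  ∪ pre   = {pkg_at(p2,gate)} ∪ {pkg_at(p4,whs2), truck_at(t3,whs2)}
          = {pkg_at(p2,gate), pkg_at(p4,whs2), truck_at(t3,whs2)}

== RESULT ==
["pkg_at(p2,gate)", "pkg_at(p4,whs2)", "truck_at(t3,whs2)"]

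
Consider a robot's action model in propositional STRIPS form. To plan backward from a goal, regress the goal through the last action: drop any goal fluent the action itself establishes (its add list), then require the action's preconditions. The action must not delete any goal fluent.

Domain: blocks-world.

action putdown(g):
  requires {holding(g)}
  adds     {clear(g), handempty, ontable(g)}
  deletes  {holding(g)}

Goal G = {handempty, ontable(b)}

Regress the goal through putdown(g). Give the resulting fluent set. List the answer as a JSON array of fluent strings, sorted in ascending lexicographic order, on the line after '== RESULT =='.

Regress:
  G ∩ del = {}  (empty — regression defined)
  G \ add = {handempty, ontable(b)} \ {clear(g), handempty, ontable(g)} = {ontable(b)}
  ∪ pre   = {ontable(b)} ∪ {holding(g)}
          = {holding(g), ontable(b)}

== RESULT ==
["holding(g)", "ontable(b)"]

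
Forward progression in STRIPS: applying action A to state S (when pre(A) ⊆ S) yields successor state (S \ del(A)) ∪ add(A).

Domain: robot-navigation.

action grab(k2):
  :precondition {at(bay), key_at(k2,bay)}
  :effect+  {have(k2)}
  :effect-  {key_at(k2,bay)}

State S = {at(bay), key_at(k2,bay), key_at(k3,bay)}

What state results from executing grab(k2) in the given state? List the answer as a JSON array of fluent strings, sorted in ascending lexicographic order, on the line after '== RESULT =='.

Progress:
  pre ⊆ S: {at(bay), key_at(k2,bay)} ⊆ S  — applicable
  S \ del = {at(bay), key_at(k3,bay)}
  ∪ add   = {at(bay), have(k2), key_at(k3,bay)}

== RESULT ==
["at(bay)", "have(k2)", "key_at(k3,bay)"]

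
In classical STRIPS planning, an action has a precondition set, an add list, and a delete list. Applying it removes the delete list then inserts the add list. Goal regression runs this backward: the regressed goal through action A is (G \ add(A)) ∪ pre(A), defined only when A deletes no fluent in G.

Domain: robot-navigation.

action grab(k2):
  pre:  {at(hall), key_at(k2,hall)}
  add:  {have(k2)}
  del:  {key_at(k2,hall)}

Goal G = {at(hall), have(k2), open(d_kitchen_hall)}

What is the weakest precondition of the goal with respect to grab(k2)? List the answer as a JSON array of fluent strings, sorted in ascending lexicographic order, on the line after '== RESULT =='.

Compute (G \ add) ∪ pre:
  G ∩ del = {}  (empty — regression defined)
  G \ add = {at(hall), have(k2), open(d_kitchen_hall)} \ {have(k2)} = {at(hall), open(d_kitchen_hall)}
  ∪ pre   = {at(hall), open(d_kitchen_hall)} ∪ {at(hall), key_at(k2,hall)}
          = {at(hall), key_at(k2,hall), open(d_kitchen_hall)}

== RESULT ==
["at(hall)", "key_at(k2,hall)", "open(d_kitchen_hall)"]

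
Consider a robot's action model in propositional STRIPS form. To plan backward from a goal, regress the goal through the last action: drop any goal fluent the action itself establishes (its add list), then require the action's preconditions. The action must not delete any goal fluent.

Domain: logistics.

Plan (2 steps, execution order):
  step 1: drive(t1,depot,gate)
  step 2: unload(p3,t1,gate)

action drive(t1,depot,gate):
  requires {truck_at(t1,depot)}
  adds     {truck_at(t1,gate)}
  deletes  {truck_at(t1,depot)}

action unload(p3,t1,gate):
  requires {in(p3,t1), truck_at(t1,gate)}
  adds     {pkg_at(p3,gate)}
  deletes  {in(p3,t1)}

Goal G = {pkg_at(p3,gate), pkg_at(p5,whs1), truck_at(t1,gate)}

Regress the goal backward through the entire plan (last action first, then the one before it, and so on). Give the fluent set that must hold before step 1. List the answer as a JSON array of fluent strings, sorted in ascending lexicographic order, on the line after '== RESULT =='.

Work backward from the goal:
  through step 2 (unload(p3,t1,gate)): drop {pkg_at(p3,gate)}, keep {pkg_at(p5,whs1), truck_at(t1,gate)}, require {in(p3,t1), truck_at(t1,gate)}
    → {in(p3,t1), pkg_at(p5,whs1), truck_at(t1,gate)}
  through step 1 (drive(t1,depot,gate)): drop {truck_at(t1,gate)}, keep {in(p3,t1), pkg_at(p5,whs1)}, require {truck_at(t1,depot)}
    → {in(p3,t1), pkg_at(p5,whs1), truck_at(t1,depot)}

== RESULT ==
["in(p3,t1)", "pkg_at(p5,whs1)", "truck_at(t1,depot)"]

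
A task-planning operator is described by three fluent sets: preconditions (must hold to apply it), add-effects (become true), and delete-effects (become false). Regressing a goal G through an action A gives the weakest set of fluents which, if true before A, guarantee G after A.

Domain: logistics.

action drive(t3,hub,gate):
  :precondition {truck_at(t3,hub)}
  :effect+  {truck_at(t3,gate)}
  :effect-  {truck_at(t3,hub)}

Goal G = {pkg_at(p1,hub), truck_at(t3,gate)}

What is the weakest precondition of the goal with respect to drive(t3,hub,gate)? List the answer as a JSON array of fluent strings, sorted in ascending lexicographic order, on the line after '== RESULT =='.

Regress:
  G ∩ del = {}  (empty — regression defined)
  G \ add = {pkg_at(p1,hub), truck_at(t3,gate)} \ {truck_at(t3,gate)} = {pkg_at(p1,hub)}
  ∪ pre   = {pkg_at(p1,hub)} ∪ {truck_at(t3,hub)}
          = {pkg_at(p1,hub), truck_at(t3,hub)}

== RESULT ==
["pkg_at(p1,hub)", "truck_at(t3,hub)"]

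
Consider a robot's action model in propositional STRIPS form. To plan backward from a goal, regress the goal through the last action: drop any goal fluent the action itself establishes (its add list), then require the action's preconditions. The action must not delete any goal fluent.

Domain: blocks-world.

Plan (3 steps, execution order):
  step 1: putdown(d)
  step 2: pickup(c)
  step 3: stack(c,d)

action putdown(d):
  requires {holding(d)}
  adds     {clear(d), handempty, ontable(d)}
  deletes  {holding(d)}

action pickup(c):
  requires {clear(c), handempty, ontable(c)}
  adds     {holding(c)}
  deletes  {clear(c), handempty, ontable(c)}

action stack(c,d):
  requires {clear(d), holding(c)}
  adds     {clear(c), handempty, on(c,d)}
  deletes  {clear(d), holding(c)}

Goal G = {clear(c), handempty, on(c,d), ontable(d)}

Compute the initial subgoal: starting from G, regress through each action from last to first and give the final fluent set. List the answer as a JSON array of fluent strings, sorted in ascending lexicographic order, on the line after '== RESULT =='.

Work backward from the goal:
  through step 3 (stack(c,d)): drop {clear(c), handempty, on(c,d)}, keep {ontable(d)}, require {clear(d), holding(c)}
    → {clear(d), holding(c), ontable(d)}
  through step 2 (pickup(c)): drop {holding(c)}, keep {clear(d), ontable(d)}, require {clear(c), handempty, ontable(c)}
    → {clear(c), clear(d), handempty, ontable(c), ontable(d)}
  through step 1 (putdown(d)): drop {clear(d), handempty, ontable(d)}, keep {clear(c), ontable(c)}, require {holding(d)}
    → {clear(c), holding(d), ontable(c)}

== RESULT ==
["clear(c)", "holding(d)", "ontable(c)"]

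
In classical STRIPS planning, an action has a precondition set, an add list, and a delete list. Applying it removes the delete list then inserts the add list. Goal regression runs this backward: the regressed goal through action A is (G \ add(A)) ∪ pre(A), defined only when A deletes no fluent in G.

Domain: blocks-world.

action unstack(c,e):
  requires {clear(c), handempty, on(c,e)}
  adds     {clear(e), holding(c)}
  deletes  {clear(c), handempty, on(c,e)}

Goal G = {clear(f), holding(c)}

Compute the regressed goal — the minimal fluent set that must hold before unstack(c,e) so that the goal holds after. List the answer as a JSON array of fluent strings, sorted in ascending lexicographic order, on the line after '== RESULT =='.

Regress:
  G ∩ del = {}  (empty — regression defined)
  G \ add = {clear(f), holding(c)} \ {clear(e), holding(c)} = {clear(f)}
  ∪ pre   = {clear(f)} ∪ {clear(c), handempty, on(c,e)}
          = {clear(c), clear(f), handempty, on(c,e)}

== RESULT ==
["clear(c)", "clear(f)", "handempty", "on(c,e)"]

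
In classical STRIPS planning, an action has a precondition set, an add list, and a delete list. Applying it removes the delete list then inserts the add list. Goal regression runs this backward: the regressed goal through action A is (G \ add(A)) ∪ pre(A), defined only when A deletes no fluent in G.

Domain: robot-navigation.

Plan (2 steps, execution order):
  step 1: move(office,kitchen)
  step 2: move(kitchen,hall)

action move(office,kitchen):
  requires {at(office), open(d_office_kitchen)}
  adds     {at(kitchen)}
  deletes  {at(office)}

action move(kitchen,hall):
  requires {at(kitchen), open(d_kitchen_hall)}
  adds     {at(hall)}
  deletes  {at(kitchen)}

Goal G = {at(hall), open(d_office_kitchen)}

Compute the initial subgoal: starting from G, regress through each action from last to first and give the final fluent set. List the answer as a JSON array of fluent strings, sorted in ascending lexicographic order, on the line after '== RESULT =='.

Regress step by step:
  through step 2 (move(kitchen,hall)): drop {at(hall)}, keep {open(d_office_kitchen)}, require {at(kitchen), open(d_kitchen_hall)}
    → {at(kitchen), open(d_kitchen_hall), open(d_office_kitchen)}
  through step 1 (move(office,kitchen)): drop {at(kitchen)}, keep {open(d_kitchen_hall), open(d_office_kitchen)}, require {at(office), open(d_office_kitchen)}
    → {at(office), open(d_kitchen_hall), open(d_office_kitchen)}

== RESULT ==
["at(office)", "open(d_kitchen_hall)", "open(d_office_kitchen)"]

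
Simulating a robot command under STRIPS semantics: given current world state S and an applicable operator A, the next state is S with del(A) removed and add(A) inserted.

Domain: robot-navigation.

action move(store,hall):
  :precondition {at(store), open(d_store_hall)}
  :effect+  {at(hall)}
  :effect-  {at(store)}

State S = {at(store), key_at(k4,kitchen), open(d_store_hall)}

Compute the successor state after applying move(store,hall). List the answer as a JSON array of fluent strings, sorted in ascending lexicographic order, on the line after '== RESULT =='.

Compute (S \ del) ∪ add:
  pre ⊆ S: {at(store), open(d_store_hall)} ⊆ S  — applicable
  S \ del = {key_at(k4,kitchen), open(d_store_hall)}
  ∪ add   = {at(hall), key_at(k4,kitchen), open(d_store_hall)}

== RESULT ==
["at(hall)", "key_at(k4,kitchen)", "open(d_store_hall)"]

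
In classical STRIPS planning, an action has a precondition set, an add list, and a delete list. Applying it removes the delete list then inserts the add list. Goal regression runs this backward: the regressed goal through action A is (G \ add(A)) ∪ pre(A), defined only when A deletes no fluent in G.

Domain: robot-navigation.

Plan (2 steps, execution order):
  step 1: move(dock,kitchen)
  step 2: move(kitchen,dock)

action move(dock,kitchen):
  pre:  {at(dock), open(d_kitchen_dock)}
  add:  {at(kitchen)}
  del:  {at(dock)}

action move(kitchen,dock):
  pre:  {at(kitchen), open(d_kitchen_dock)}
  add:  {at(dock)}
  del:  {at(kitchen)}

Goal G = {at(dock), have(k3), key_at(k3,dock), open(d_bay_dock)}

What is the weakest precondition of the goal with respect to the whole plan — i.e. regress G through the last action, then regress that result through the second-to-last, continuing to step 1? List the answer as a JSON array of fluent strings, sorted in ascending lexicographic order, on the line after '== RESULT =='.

Work backward from the goal:
  through step 2 (move(kitchen,dock)): drop {at(dock)}, keep {have(k3), key_at(k3,dock), open(d_bay_dock)}, require {at(kitchen), open(d_kitchen_dock)}
    → {at(kitchen), have(k3), key_at(k3,dock), open(d_bay_dock), open(d_kitchen_dock)}
  through step 1 (move(dock,kitchen)): drop {at(kitchen)}, keep {have(k3), key_at(k3,dock), open(d_bay_dock), open(d_kitchen_dock)}, require {at(dock), open(d_kitchen_dock)}
    → {at(dock), have(k3), key_at(k3,dock), open(d_bay_dock), open(d_kitchen_dock)}

== RESULT ==
["at(dock)", "have(k3)", "key_at(k3,dock)", "open(d_bay_dock)", "open(d_kitchen_dock)"]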